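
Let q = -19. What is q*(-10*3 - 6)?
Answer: 684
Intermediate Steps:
q*(-10*3 - 6) = -19*(-10*3 - 6) = -19*(-30 - 6) = -19*(-36) = 684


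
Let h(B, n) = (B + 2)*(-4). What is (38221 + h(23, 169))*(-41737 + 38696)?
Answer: -115925961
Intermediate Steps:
h(B, n) = -8 - 4*B (h(B, n) = (2 + B)*(-4) = -8 - 4*B)
(38221 + h(23, 169))*(-41737 + 38696) = (38221 + (-8 - 4*23))*(-41737 + 38696) = (38221 + (-8 - 92))*(-3041) = (38221 - 100)*(-3041) = 38121*(-3041) = -115925961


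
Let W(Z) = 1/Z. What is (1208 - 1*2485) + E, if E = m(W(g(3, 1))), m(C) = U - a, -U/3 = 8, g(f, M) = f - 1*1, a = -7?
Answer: -1294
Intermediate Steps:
g(f, M) = -1 + f (g(f, M) = f - 1 = -1 + f)
U = -24 (U = -3*8 = -24)
m(C) = -17 (m(C) = -24 - 1*(-7) = -24 + 7 = -17)
E = -17
(1208 - 1*2485) + E = (1208 - 1*2485) - 17 = (1208 - 2485) - 17 = -1277 - 17 = -1294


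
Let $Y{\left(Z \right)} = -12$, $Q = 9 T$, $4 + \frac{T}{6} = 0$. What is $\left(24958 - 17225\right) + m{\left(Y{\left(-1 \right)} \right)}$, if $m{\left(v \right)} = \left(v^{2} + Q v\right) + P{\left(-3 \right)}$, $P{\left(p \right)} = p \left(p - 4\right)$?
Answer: $10490$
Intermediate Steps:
$T = -24$ ($T = -24 + 6 \cdot 0 = -24 + 0 = -24$)
$Q = -216$ ($Q = 9 \left(-24\right) = -216$)
$P{\left(p \right)} = p \left(-4 + p\right)$
$m{\left(v \right)} = 21 + v^{2} - 216 v$ ($m{\left(v \right)} = \left(v^{2} - 216 v\right) - 3 \left(-4 - 3\right) = \left(v^{2} - 216 v\right) - -21 = \left(v^{2} - 216 v\right) + 21 = 21 + v^{2} - 216 v$)
$\left(24958 - 17225\right) + m{\left(Y{\left(-1 \right)} \right)} = \left(24958 - 17225\right) + \left(21 + \left(-12\right)^{2} - -2592\right) = 7733 + \left(21 + 144 + 2592\right) = 7733 + 2757 = 10490$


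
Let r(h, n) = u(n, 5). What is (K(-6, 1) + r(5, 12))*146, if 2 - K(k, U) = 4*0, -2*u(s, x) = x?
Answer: -73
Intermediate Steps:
u(s, x) = -x/2
r(h, n) = -5/2 (r(h, n) = -½*5 = -5/2)
K(k, U) = 2 (K(k, U) = 2 - 4*0 = 2 - 1*0 = 2 + 0 = 2)
(K(-6, 1) + r(5, 12))*146 = (2 - 5/2)*146 = -½*146 = -73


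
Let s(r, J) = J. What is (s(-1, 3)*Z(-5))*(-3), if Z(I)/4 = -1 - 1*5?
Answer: 216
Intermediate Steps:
Z(I) = -24 (Z(I) = 4*(-1 - 1*5) = 4*(-1 - 5) = 4*(-6) = -24)
(s(-1, 3)*Z(-5))*(-3) = (3*(-24))*(-3) = -72*(-3) = 216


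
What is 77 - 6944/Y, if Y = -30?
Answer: 4627/15 ≈ 308.47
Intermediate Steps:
77 - 6944/Y = 77 - 6944/(-30) = 77 - 6944*(-1)/30 = 77 - 434*(-8/15) = 77 + 3472/15 = 4627/15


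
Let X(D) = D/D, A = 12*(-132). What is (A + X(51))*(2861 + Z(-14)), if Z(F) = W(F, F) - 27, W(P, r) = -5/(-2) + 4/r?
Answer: -62856181/14 ≈ -4.4897e+6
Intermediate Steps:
A = -1584
W(P, r) = 5/2 + 4/r (W(P, r) = -5*(-½) + 4/r = 5/2 + 4/r)
Z(F) = -49/2 + 4/F (Z(F) = (5/2 + 4/F) - 27 = -49/2 + 4/F)
X(D) = 1
(A + X(51))*(2861 + Z(-14)) = (-1584 + 1)*(2861 + (-49/2 + 4/(-14))) = -1583*(2861 + (-49/2 + 4*(-1/14))) = -1583*(2861 + (-49/2 - 2/7)) = -1583*(2861 - 347/14) = -1583*39707/14 = -62856181/14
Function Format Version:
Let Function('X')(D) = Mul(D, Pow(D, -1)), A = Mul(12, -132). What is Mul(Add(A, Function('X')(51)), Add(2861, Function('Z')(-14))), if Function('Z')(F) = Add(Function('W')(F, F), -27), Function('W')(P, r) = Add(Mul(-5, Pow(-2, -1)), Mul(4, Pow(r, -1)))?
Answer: Rational(-62856181, 14) ≈ -4.4897e+6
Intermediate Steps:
A = -1584
Function('W')(P, r) = Add(Rational(5, 2), Mul(4, Pow(r, -1))) (Function('W')(P, r) = Add(Mul(-5, Rational(-1, 2)), Mul(4, Pow(r, -1))) = Add(Rational(5, 2), Mul(4, Pow(r, -1))))
Function('Z')(F) = Add(Rational(-49, 2), Mul(4, Pow(F, -1))) (Function('Z')(F) = Add(Add(Rational(5, 2), Mul(4, Pow(F, -1))), -27) = Add(Rational(-49, 2), Mul(4, Pow(F, -1))))
Function('X')(D) = 1
Mul(Add(A, Function('X')(51)), Add(2861, Function('Z')(-14))) = Mul(Add(-1584, 1), Add(2861, Add(Rational(-49, 2), Mul(4, Pow(-14, -1))))) = Mul(-1583, Add(2861, Add(Rational(-49, 2), Mul(4, Rational(-1, 14))))) = Mul(-1583, Add(2861, Add(Rational(-49, 2), Rational(-2, 7)))) = Mul(-1583, Add(2861, Rational(-347, 14))) = Mul(-1583, Rational(39707, 14)) = Rational(-62856181, 14)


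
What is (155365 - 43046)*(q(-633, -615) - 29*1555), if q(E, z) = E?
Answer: -5136123232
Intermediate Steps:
(155365 - 43046)*(q(-633, -615) - 29*1555) = (155365 - 43046)*(-633 - 29*1555) = 112319*(-633 - 45095) = 112319*(-45728) = -5136123232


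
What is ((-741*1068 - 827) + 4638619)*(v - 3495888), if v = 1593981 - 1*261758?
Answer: -8322329710660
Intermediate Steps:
v = 1332223 (v = 1593981 - 261758 = 1332223)
((-741*1068 - 827) + 4638619)*(v - 3495888) = ((-741*1068 - 827) + 4638619)*(1332223 - 3495888) = ((-791388 - 827) + 4638619)*(-2163665) = (-792215 + 4638619)*(-2163665) = 3846404*(-2163665) = -8322329710660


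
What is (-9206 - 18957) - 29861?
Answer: -58024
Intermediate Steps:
(-9206 - 18957) - 29861 = -28163 - 29861 = -58024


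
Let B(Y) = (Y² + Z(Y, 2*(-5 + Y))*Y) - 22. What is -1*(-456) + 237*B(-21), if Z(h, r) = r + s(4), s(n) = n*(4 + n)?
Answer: 199299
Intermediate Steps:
Z(h, r) = 32 + r (Z(h, r) = r + 4*(4 + 4) = r + 4*8 = r + 32 = 32 + r)
B(Y) = -22 + Y² + Y*(22 + 2*Y) (B(Y) = (Y² + (32 + 2*(-5 + Y))*Y) - 22 = (Y² + (32 + (-10 + 2*Y))*Y) - 22 = (Y² + (22 + 2*Y)*Y) - 22 = (Y² + Y*(22 + 2*Y)) - 22 = -22 + Y² + Y*(22 + 2*Y))
-1*(-456) + 237*B(-21) = -1*(-456) + 237*(-22 + 3*(-21)² + 22*(-21)) = 456 + 237*(-22 + 3*441 - 462) = 456 + 237*(-22 + 1323 - 462) = 456 + 237*839 = 456 + 198843 = 199299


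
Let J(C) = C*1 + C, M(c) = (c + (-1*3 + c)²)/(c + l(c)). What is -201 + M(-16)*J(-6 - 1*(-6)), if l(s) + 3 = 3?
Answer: -201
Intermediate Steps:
l(s) = 0 (l(s) = -3 + 3 = 0)
M(c) = (c + (-3 + c)²)/c (M(c) = (c + (-1*3 + c)²)/(c + 0) = (c + (-3 + c)²)/c)
J(C) = 2*C (J(C) = C + C = 2*C)
-201 + M(-16)*J(-6 - 1*(-6)) = -201 + ((-16 + (-3 - 16)²)/(-16))*(2*(-6 - 1*(-6))) = -201 + (-(-16 + (-19)²)/16)*(2*(-6 + 6)) = -201 + (-(-16 + 361)/16)*(2*0) = -201 - 1/16*345*0 = -201 - 345/16*0 = -201 + 0 = -201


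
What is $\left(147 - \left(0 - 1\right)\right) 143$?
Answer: $21164$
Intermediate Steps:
$\left(147 - \left(0 - 1\right)\right) 143 = \left(147 - -1\right) 143 = \left(147 + 1\right) 143 = 148 \cdot 143 = 21164$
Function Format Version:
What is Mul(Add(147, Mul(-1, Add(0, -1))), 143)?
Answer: 21164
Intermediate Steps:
Mul(Add(147, Mul(-1, Add(0, -1))), 143) = Mul(Add(147, Mul(-1, -1)), 143) = Mul(Add(147, 1), 143) = Mul(148, 143) = 21164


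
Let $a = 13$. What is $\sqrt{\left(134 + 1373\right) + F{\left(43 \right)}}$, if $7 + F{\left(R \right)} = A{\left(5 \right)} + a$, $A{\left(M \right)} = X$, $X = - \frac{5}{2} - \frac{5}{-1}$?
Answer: $\frac{\sqrt{6062}}{2} \approx 38.929$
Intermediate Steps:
$X = \frac{5}{2}$ ($X = \left(-5\right) \frac{1}{2} - -5 = - \frac{5}{2} + 5 = \frac{5}{2} \approx 2.5$)
$A{\left(M \right)} = \frac{5}{2}$
$F{\left(R \right)} = \frac{17}{2}$ ($F{\left(R \right)} = -7 + \left(\frac{5}{2} + 13\right) = -7 + \frac{31}{2} = \frac{17}{2}$)
$\sqrt{\left(134 + 1373\right) + F{\left(43 \right)}} = \sqrt{\left(134 + 1373\right) + \frac{17}{2}} = \sqrt{1507 + \frac{17}{2}} = \sqrt{\frac{3031}{2}} = \frac{\sqrt{6062}}{2}$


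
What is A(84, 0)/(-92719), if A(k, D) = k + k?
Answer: -168/92719 ≈ -0.0018119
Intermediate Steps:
A(k, D) = 2*k
A(84, 0)/(-92719) = (2*84)/(-92719) = 168*(-1/92719) = -168/92719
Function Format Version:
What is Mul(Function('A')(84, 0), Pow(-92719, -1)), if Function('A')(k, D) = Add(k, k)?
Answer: Rational(-168, 92719) ≈ -0.0018119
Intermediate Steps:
Function('A')(k, D) = Mul(2, k)
Mul(Function('A')(84, 0), Pow(-92719, -1)) = Mul(Mul(2, 84), Pow(-92719, -1)) = Mul(168, Rational(-1, 92719)) = Rational(-168, 92719)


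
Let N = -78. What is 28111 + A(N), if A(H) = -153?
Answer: 27958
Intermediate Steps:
28111 + A(N) = 28111 - 153 = 27958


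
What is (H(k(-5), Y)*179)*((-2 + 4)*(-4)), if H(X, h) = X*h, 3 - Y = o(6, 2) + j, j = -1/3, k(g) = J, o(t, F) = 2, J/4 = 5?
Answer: -114560/3 ≈ -38187.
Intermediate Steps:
J = 20 (J = 4*5 = 20)
k(g) = 20
j = -⅓ (j = -1*⅓ = -⅓ ≈ -0.33333)
Y = 4/3 (Y = 3 - (2 - ⅓) = 3 - 1*5/3 = 3 - 5/3 = 4/3 ≈ 1.3333)
(H(k(-5), Y)*179)*((-2 + 4)*(-4)) = ((20*(4/3))*179)*((-2 + 4)*(-4)) = ((80/3)*179)*(2*(-4)) = (14320/3)*(-8) = -114560/3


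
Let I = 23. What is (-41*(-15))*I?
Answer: 14145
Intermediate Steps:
(-41*(-15))*I = -41*(-15)*23 = 615*23 = 14145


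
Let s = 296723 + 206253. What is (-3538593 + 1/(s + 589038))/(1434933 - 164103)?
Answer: -3864193096301/1387764151620 ≈ -2.7845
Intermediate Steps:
s = 502976
(-3538593 + 1/(s + 589038))/(1434933 - 164103) = (-3538593 + 1/(502976 + 589038))/(1434933 - 164103) = (-3538593 + 1/1092014)/1270830 = (-3538593 + 1/1092014)*(1/1270830) = -3864193096301/1092014*1/1270830 = -3864193096301/1387764151620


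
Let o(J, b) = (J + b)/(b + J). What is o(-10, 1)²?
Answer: 1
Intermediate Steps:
o(J, b) = 1 (o(J, b) = (J + b)/(J + b) = 1)
o(-10, 1)² = 1² = 1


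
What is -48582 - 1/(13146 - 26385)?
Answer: -643177097/13239 ≈ -48582.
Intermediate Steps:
-48582 - 1/(13146 - 26385) = -48582 - 1/(-13239) = -48582 - 1*(-1/13239) = -48582 + 1/13239 = -643177097/13239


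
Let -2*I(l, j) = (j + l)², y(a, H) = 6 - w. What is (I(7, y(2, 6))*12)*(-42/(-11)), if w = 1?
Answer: -36288/11 ≈ -3298.9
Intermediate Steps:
y(a, H) = 5 (y(a, H) = 6 - 1*1 = 6 - 1 = 5)
I(l, j) = -(j + l)²/2
(I(7, y(2, 6))*12)*(-42/(-11)) = (-(5 + 7)²/2*12)*(-42/(-11)) = (-½*12²*12)*(-42*(-1/11)) = (-½*144*12)*(42/11) = -72*12*(42/11) = -864*42/11 = -36288/11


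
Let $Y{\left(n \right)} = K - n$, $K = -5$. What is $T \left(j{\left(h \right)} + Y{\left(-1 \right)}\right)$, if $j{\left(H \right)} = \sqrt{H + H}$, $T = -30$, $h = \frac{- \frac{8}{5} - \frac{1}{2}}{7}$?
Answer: $120 - 6 i \sqrt{15} \approx 120.0 - 23.238 i$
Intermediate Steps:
$h = - \frac{3}{10}$ ($h = \left(\left(-8\right) \frac{1}{5} - \frac{1}{2}\right) \frac{1}{7} = \left(- \frac{8}{5} - \frac{1}{2}\right) \frac{1}{7} = \left(- \frac{21}{10}\right) \frac{1}{7} = - \frac{3}{10} \approx -0.3$)
$Y{\left(n \right)} = -5 - n$
$j{\left(H \right)} = \sqrt{2} \sqrt{H}$ ($j{\left(H \right)} = \sqrt{2 H} = \sqrt{2} \sqrt{H}$)
$T \left(j{\left(h \right)} + Y{\left(-1 \right)}\right) = - 30 \left(\sqrt{2} \sqrt{- \frac{3}{10}} - 4\right) = - 30 \left(\sqrt{2} \frac{i \sqrt{30}}{10} + \left(-5 + 1\right)\right) = - 30 \left(\frac{i \sqrt{15}}{5} - 4\right) = - 30 \left(-4 + \frac{i \sqrt{15}}{5}\right) = 120 - 6 i \sqrt{15}$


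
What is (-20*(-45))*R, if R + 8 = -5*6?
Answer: -34200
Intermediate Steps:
R = -38 (R = -8 - 5*6 = -8 - 30 = -38)
(-20*(-45))*R = -20*(-45)*(-38) = 900*(-38) = -34200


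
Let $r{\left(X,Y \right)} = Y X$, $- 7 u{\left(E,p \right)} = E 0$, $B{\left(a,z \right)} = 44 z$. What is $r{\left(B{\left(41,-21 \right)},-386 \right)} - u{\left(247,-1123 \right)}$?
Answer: $356664$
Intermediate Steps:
$u{\left(E,p \right)} = 0$ ($u{\left(E,p \right)} = - \frac{E 0}{7} = \left(- \frac{1}{7}\right) 0 = 0$)
$r{\left(X,Y \right)} = X Y$
$r{\left(B{\left(41,-21 \right)},-386 \right)} - u{\left(247,-1123 \right)} = 44 \left(-21\right) \left(-386\right) - 0 = \left(-924\right) \left(-386\right) + 0 = 356664 + 0 = 356664$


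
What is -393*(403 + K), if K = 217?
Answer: -243660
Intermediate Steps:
-393*(403 + K) = -393*(403 + 217) = -393*620 = -243660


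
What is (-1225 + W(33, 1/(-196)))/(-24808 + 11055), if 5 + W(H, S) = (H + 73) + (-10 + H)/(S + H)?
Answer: 7264400/88940651 ≈ 0.081677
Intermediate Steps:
W(H, S) = 68 + H + (-10 + H)/(H + S) (W(H, S) = -5 + ((H + 73) + (-10 + H)/(S + H)) = -5 + ((73 + H) + (-10 + H)/(H + S)) = -5 + (73 + H + (-10 + H)/(H + S)) = 68 + H + (-10 + H)/(H + S))
(-1225 + W(33, 1/(-196)))/(-24808 + 11055) = (-1225 + (-10 + 33² + 68/(-196) + 69*33 + 33/(-196))/(33 + 1/(-196)))/(-24808 + 11055) = (-1225 + (-10 + 1089 + 68*(-1/196) + 2277 + 33*(-1/196))/(33 - 1/196))/(-13753) = (-1225 + (-10 + 1089 - 17/49 + 2277 - 33/196)/(6467/196))*(-1/13753) = (-1225 + (196/6467)*(657675/196))*(-1/13753) = (-1225 + 657675/6467)*(-1/13753) = -7264400/6467*(-1/13753) = 7264400/88940651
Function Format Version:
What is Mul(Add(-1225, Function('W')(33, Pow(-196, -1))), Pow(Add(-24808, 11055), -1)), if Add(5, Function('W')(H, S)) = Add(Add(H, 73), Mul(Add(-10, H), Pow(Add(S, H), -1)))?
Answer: Rational(7264400, 88940651) ≈ 0.081677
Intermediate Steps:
Function('W')(H, S) = Add(68, H, Mul(Pow(Add(H, S), -1), Add(-10, H))) (Function('W')(H, S) = Add(-5, Add(Add(H, 73), Mul(Add(-10, H), Pow(Add(S, H), -1)))) = Add(-5, Add(Add(73, H), Mul(Add(-10, H), Pow(Add(H, S), -1)))) = Add(-5, Add(Add(73, H), Mul(Pow(Add(H, S), -1), Add(-10, H)))) = Add(-5, Add(73, H, Mul(Pow(Add(H, S), -1), Add(-10, H)))) = Add(68, H, Mul(Pow(Add(H, S), -1), Add(-10, H))))
Mul(Add(-1225, Function('W')(33, Pow(-196, -1))), Pow(Add(-24808, 11055), -1)) = Mul(Add(-1225, Mul(Pow(Add(33, Pow(-196, -1)), -1), Add(-10, Pow(33, 2), Mul(68, Pow(-196, -1)), Mul(69, 33), Mul(33, Pow(-196, -1))))), Pow(Add(-24808, 11055), -1)) = Mul(Add(-1225, Mul(Pow(Add(33, Rational(-1, 196)), -1), Add(-10, 1089, Mul(68, Rational(-1, 196)), 2277, Mul(33, Rational(-1, 196))))), Pow(-13753, -1)) = Mul(Add(-1225, Mul(Pow(Rational(6467, 196), -1), Add(-10, 1089, Rational(-17, 49), 2277, Rational(-33, 196)))), Rational(-1, 13753)) = Mul(Add(-1225, Mul(Rational(196, 6467), Rational(657675, 196))), Rational(-1, 13753)) = Mul(Add(-1225, Rational(657675, 6467)), Rational(-1, 13753)) = Mul(Rational(-7264400, 6467), Rational(-1, 13753)) = Rational(7264400, 88940651)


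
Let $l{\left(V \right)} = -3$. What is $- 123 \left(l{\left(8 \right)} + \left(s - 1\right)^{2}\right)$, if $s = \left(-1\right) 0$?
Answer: $246$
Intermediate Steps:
$s = 0$
$- 123 \left(l{\left(8 \right)} + \left(s - 1\right)^{2}\right) = - 123 \left(-3 + \left(0 - 1\right)^{2}\right) = - 123 \left(-3 + \left(-1\right)^{2}\right) = - 123 \left(-3 + 1\right) = \left(-123\right) \left(-2\right) = 246$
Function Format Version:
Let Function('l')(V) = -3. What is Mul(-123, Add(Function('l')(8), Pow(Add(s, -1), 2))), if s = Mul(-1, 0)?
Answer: 246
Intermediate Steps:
s = 0
Mul(-123, Add(Function('l')(8), Pow(Add(s, -1), 2))) = Mul(-123, Add(-3, Pow(Add(0, -1), 2))) = Mul(-123, Add(-3, Pow(-1, 2))) = Mul(-123, Add(-3, 1)) = Mul(-123, -2) = 246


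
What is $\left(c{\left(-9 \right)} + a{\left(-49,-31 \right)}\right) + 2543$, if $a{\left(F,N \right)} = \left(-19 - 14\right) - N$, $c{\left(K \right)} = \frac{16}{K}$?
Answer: $\frac{22853}{9} \approx 2539.2$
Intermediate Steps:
$a{\left(F,N \right)} = -33 - N$
$\left(c{\left(-9 \right)} + a{\left(-49,-31 \right)}\right) + 2543 = \left(\frac{16}{-9} - 2\right) + 2543 = \left(16 \left(- \frac{1}{9}\right) + \left(-33 + 31\right)\right) + 2543 = \left(- \frac{16}{9} - 2\right) + 2543 = - \frac{34}{9} + 2543 = \frac{22853}{9}$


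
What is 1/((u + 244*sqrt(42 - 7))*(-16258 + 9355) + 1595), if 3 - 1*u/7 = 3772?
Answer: 45530861/8267413688600824 + 421083*sqrt(35)/8267413688600824 ≈ 5.8086e-9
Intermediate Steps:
u = -26383 (u = 21 - 7*3772 = 21 - 26404 = -26383)
1/((u + 244*sqrt(42 - 7))*(-16258 + 9355) + 1595) = 1/((-26383 + 244*sqrt(42 - 7))*(-16258 + 9355) + 1595) = 1/((-26383 + 244*sqrt(35))*(-6903) + 1595) = 1/((182121849 - 1684332*sqrt(35)) + 1595) = 1/(182123444 - 1684332*sqrt(35))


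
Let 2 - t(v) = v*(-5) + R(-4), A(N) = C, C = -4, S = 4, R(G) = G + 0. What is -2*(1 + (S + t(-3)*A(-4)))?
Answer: -82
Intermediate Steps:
R(G) = G
A(N) = -4
t(v) = 6 + 5*v (t(v) = 2 - (v*(-5) - 4) = 2 - (-5*v - 4) = 2 - (-4 - 5*v) = 2 + (4 + 5*v) = 6 + 5*v)
-2*(1 + (S + t(-3)*A(-4))) = -2*(1 + (4 + (6 + 5*(-3))*(-4))) = -2*(1 + (4 + (6 - 15)*(-4))) = -2*(1 + (4 - 9*(-4))) = -2*(1 + (4 + 36)) = -2*(1 + 40) = -2*41 = -82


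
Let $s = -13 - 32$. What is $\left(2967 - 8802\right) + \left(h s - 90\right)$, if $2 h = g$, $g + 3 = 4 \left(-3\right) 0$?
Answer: $- \frac{11715}{2} \approx -5857.5$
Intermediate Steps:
$g = -3$ ($g = -3 + 4 \left(-3\right) 0 = -3 - 0 = -3 + 0 = -3$)
$h = - \frac{3}{2}$ ($h = \frac{1}{2} \left(-3\right) = - \frac{3}{2} \approx -1.5$)
$s = -45$
$\left(2967 - 8802\right) + \left(h s - 90\right) = \left(2967 - 8802\right) - \frac{45}{2} = -5835 + \left(\frac{135}{2} - 90\right) = -5835 - \frac{45}{2} = - \frac{11715}{2}$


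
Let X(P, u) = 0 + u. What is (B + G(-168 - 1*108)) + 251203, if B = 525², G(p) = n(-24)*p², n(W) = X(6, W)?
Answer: -1301396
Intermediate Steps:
X(P, u) = u
n(W) = W
G(p) = -24*p²
B = 275625
(B + G(-168 - 1*108)) + 251203 = (275625 - 24*(-168 - 1*108)²) + 251203 = (275625 - 24*(-168 - 108)²) + 251203 = (275625 - 24*(-276)²) + 251203 = (275625 - 24*76176) + 251203 = (275625 - 1828224) + 251203 = -1552599 + 251203 = -1301396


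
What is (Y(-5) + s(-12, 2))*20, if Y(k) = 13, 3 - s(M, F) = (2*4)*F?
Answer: 0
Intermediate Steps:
s(M, F) = 3 - 8*F (s(M, F) = 3 - 2*4*F = 3 - 8*F)
(Y(-5) + s(-12, 2))*20 = (13 + (3 - 8*2))*20 = (13 + (3 - 16))*20 = (13 - 13)*20 = 0*20 = 0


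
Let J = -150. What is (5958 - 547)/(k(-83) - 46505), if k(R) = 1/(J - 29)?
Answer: -968569/8324396 ≈ -0.11635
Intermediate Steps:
k(R) = -1/179 (k(R) = 1/(-150 - 29) = 1/(-179) = -1/179)
(5958 - 547)/(k(-83) - 46505) = (5958 - 547)/(-1/179 - 46505) = 5411/(-8324396/179) = 5411*(-179/8324396) = -968569/8324396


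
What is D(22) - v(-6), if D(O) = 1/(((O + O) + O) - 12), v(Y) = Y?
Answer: 325/54 ≈ 6.0185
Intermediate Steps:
D(O) = 1/(-12 + 3*O) (D(O) = 1/((2*O + O) - 12) = 1/(3*O - 12) = 1/(-12 + 3*O))
D(22) - v(-6) = 1/(3*(-4 + 22)) - 1*(-6) = (1/3)/18 + 6 = (1/3)*(1/18) + 6 = 1/54 + 6 = 325/54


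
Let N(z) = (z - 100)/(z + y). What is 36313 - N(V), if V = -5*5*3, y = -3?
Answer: 2832239/78 ≈ 36311.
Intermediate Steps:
V = -75 (V = -25*3 = -75)
N(z) = (-100 + z)/(-3 + z) (N(z) = (z - 100)/(z - 3) = (-100 + z)/(-3 + z))
36313 - N(V) = 36313 - (-100 - 75)/(-3 - 75) = 36313 - (-175)/(-78) = 36313 - (-1)*(-175)/78 = 36313 - 1*175/78 = 36313 - 175/78 = 2832239/78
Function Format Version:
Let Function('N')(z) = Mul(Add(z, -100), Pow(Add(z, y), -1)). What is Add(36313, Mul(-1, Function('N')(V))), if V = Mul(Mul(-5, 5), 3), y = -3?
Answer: Rational(2832239, 78) ≈ 36311.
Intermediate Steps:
V = -75 (V = Mul(-25, 3) = -75)
Function('N')(z) = Mul(Pow(Add(-3, z), -1), Add(-100, z)) (Function('N')(z) = Mul(Add(z, -100), Pow(Add(z, -3), -1)) = Mul(Add(-100, z), Pow(Add(-3, z), -1)) = Mul(Pow(Add(-3, z), -1), Add(-100, z)))
Add(36313, Mul(-1, Function('N')(V))) = Add(36313, Mul(-1, Mul(Pow(Add(-3, -75), -1), Add(-100, -75)))) = Add(36313, Mul(-1, Mul(Pow(-78, -1), -175))) = Add(36313, Mul(-1, Mul(Rational(-1, 78), -175))) = Add(36313, Mul(-1, Rational(175, 78))) = Add(36313, Rational(-175, 78)) = Rational(2832239, 78)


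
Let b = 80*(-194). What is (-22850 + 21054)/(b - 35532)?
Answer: 449/12763 ≈ 0.035180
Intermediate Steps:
b = -15520
(-22850 + 21054)/(b - 35532) = (-22850 + 21054)/(-15520 - 35532) = -1796/(-51052) = -1796*(-1/51052) = 449/12763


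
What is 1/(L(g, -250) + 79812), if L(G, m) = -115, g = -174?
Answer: 1/79697 ≈ 1.2548e-5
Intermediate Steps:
1/(L(g, -250) + 79812) = 1/(-115 + 79812) = 1/79697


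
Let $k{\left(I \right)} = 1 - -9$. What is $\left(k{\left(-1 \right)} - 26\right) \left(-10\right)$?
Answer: $160$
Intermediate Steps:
$k{\left(I \right)} = 10$ ($k{\left(I \right)} = 1 + 9 = 10$)
$\left(k{\left(-1 \right)} - 26\right) \left(-10\right) = \left(10 - 26\right) \left(-10\right) = \left(-16\right) \left(-10\right) = 160$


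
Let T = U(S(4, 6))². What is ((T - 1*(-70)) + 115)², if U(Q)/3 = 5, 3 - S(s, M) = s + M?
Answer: 168100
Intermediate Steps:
S(s, M) = 3 - M - s (S(s, M) = 3 - (s + M) = 3 - (M + s) = 3 + (-M - s) = 3 - M - s)
U(Q) = 15 (U(Q) = 3*5 = 15)
T = 225 (T = 15² = 225)
((T - 1*(-70)) + 115)² = ((225 - 1*(-70)) + 115)² = ((225 + 70) + 115)² = (295 + 115)² = 410² = 168100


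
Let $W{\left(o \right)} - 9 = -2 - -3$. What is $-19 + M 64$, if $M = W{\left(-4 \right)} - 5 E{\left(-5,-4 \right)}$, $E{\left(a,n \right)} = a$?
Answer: $2221$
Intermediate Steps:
$W{\left(o \right)} = 10$ ($W{\left(o \right)} = 9 - -1 = 9 + \left(-2 + 3\right) = 9 + 1 = 10$)
$M = 35$ ($M = 10 - -25 = 10 + 25 = 35$)
$-19 + M 64 = -19 + 35 \cdot 64 = -19 + 2240 = 2221$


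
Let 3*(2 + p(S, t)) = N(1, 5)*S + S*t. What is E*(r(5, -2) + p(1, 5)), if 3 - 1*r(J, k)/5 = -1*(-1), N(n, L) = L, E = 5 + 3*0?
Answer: 170/3 ≈ 56.667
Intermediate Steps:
E = 5 (E = 5 + 0 = 5)
p(S, t) = -2 + 5*S/3 + S*t/3 (p(S, t) = -2 + (5*S + S*t)/3 = -2 + (5*S/3 + S*t/3) = -2 + 5*S/3 + S*t/3)
r(J, k) = 10 (r(J, k) = 15 - (-5)*(-1) = 15 - 5*1 = 15 - 5 = 10)
E*(r(5, -2) + p(1, 5)) = 5*(10 + (-2 + (5/3)*1 + (⅓)*1*5)) = 5*(10 + (-2 + 5/3 + 5/3)) = 5*(10 + 4/3) = 5*(34/3) = 170/3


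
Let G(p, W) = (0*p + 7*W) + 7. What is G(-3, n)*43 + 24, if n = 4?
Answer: 1529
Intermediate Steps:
G(p, W) = 7 + 7*W (G(p, W) = (0 + 7*W) + 7 = 7*W + 7 = 7 + 7*W)
G(-3, n)*43 + 24 = (7 + 7*4)*43 + 24 = (7 + 28)*43 + 24 = 35*43 + 24 = 1505 + 24 = 1529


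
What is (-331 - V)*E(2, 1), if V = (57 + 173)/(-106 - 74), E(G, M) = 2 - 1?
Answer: -5935/18 ≈ -329.72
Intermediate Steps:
E(G, M) = 1
V = -23/18 (V = 230/(-180) = 230*(-1/180) = -23/18 ≈ -1.2778)
(-331 - V)*E(2, 1) = (-331 - 1*(-23/18))*1 = (-331 + 23/18)*1 = -5935/18*1 = -5935/18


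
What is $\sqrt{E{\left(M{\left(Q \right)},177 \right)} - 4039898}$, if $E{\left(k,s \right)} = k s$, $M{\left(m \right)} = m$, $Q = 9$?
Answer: $i \sqrt{4038305} \approx 2009.6 i$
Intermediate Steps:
$\sqrt{E{\left(M{\left(Q \right)},177 \right)} - 4039898} = \sqrt{9 \cdot 177 - 4039898} = \sqrt{1593 - 4039898} = \sqrt{-4038305} = i \sqrt{4038305}$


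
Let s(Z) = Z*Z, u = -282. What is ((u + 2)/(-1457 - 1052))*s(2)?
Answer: 1120/2509 ≈ 0.44639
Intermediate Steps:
s(Z) = Z²
((u + 2)/(-1457 - 1052))*s(2) = ((-282 + 2)/(-1457 - 1052))*2² = -280/(-2509)*4 = -280*(-1/2509)*4 = (280/2509)*4 = 1120/2509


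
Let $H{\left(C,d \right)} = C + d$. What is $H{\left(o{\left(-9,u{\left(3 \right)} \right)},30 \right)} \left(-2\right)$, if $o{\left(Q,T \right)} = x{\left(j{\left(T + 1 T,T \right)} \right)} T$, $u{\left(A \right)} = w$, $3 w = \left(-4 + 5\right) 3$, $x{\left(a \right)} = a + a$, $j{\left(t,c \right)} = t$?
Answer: $-68$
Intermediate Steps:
$x{\left(a \right)} = 2 a$
$w = 1$ ($w = \frac{\left(-4 + 5\right) 3}{3} = \frac{1 \cdot 3}{3} = \frac{1}{3} \cdot 3 = 1$)
$u{\left(A \right)} = 1$
$o{\left(Q,T \right)} = 4 T^{2}$ ($o{\left(Q,T \right)} = 2 \left(T + 1 T\right) T = 2 \left(T + T\right) T = 2 \cdot 2 T T = 4 T T = 4 T^{2}$)
$H{\left(o{\left(-9,u{\left(3 \right)} \right)},30 \right)} \left(-2\right) = \left(4 \cdot 1^{2} + 30\right) \left(-2\right) = \left(4 \cdot 1 + 30\right) \left(-2\right) = \left(4 + 30\right) \left(-2\right) = 34 \left(-2\right) = -68$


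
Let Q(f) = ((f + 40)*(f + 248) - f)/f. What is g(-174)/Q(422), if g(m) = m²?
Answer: 6388236/154559 ≈ 41.332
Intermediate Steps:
Q(f) = (-f + (40 + f)*(248 + f))/f (Q(f) = ((40 + f)*(248 + f) - f)/f = (-f + (40 + f)*(248 + f))/f)
g(-174)/Q(422) = (-174)²/(287 + 422 + 9920/422) = 30276/(287 + 422 + 9920*(1/422)) = 30276/(287 + 422 + 4960/211) = 30276/(154559/211) = 30276*(211/154559) = 6388236/154559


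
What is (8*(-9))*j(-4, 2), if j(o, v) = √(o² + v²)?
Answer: -144*√5 ≈ -321.99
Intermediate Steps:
(8*(-9))*j(-4, 2) = (8*(-9))*√((-4)² + 2²) = -72*√(16 + 4) = -144*√5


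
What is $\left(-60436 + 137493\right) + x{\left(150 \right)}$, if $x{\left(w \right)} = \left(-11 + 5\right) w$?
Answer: $76157$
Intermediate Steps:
$x{\left(w \right)} = - 6 w$
$\left(-60436 + 137493\right) + x{\left(150 \right)} = \left(-60436 + 137493\right) - 900 = 77057 - 900 = 76157$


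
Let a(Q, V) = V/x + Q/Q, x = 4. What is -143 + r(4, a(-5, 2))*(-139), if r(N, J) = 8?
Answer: -1255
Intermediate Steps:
a(Q, V) = 1 + V/4 (a(Q, V) = V/4 + Q/Q = V*(1/4) + 1 = V/4 + 1 = 1 + V/4)
-143 + r(4, a(-5, 2))*(-139) = -143 + 8*(-139) = -143 - 1112 = -1255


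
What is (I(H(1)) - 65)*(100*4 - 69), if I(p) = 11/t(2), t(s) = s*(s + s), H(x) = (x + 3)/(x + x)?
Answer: -168479/8 ≈ -21060.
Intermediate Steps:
H(x) = (3 + x)/(2*x) (H(x) = (3 + x)/((2*x)) = (3 + x)*(1/(2*x)) = (3 + x)/(2*x))
t(s) = 2*s² (t(s) = s*(2*s) = 2*s²)
I(p) = 11/8 (I(p) = 11/((2*2²)) = 11/((2*4)) = 11/8)
(I(H(1)) - 65)*(100*4 - 69) = (11/8 - 65)*(100*4 - 69) = -509*(400 - 69)/8 = -509/8*331 = -168479/8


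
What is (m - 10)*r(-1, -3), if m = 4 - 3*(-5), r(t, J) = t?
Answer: -9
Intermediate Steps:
m = 19 (m = 4 + 15 = 19)
(m - 10)*r(-1, -3) = (19 - 10)*(-1) = 9*(-1) = -9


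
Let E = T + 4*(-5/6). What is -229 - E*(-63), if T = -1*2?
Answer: -565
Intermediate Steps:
T = -2
E = -16/3 (E = -2 + 4*(-5/6) = -2 - 10/3 = -16/3 ≈ -5.3333)
-229 - E*(-63) = -229 - (-16)*(-63)/3 = -229 - 1*336 = -229 - 336 = -565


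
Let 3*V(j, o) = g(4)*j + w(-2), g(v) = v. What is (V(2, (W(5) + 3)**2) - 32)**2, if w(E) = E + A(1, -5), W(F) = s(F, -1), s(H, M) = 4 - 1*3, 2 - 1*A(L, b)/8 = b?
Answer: 1156/9 ≈ 128.44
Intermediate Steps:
A(L, b) = 16 - 8*b
s(H, M) = 1 (s(H, M) = 4 - 3 = 1)
W(F) = 1
w(E) = 56 + E (w(E) = E + (16 - 8*(-5)) = E + (16 + 40) = E + 56 = 56 + E)
V(j, o) = 18 + 4*j/3 (V(j, o) = (4*j + (56 - 2))/3 = (4*j + 54)/3 = (54 + 4*j)/3 = 18 + 4*j/3)
(V(2, (W(5) + 3)**2) - 32)**2 = ((18 + (4/3)*2) - 32)**2 = ((18 + 8/3) - 32)**2 = (62/3 - 32)**2 = (-34/3)**2 = 1156/9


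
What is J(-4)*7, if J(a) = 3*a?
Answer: -84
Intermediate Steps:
J(-4)*7 = (3*(-4))*7 = -12*7 = -84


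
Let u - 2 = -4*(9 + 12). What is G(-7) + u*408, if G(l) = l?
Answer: -33463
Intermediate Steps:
u = -82 (u = 2 - 4*(9 + 12) = 2 - 4*21 = 2 - 84 = -82)
G(-7) + u*408 = -7 - 82*408 = -7 - 33456 = -33463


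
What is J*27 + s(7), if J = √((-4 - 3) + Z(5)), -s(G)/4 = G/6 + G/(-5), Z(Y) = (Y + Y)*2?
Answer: 14/15 + 27*√13 ≈ 98.283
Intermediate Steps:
Z(Y) = 4*Y (Z(Y) = (2*Y)*2 = 4*Y)
s(G) = 2*G/15 (s(G) = -4*(G/6 + G/(-5)) = -4*(G*(⅙) + G*(-⅕)) = -4*(G/6 - G/5) = -(-2)*G/15 = 2*G/15)
J = √13 (J = √((-4 - 3) + 4*5) = √(-7 + 20) = √13 ≈ 3.6056)
J*27 + s(7) = √13*27 + (2/15)*7 = 27*√13 + 14/15 = 14/15 + 27*√13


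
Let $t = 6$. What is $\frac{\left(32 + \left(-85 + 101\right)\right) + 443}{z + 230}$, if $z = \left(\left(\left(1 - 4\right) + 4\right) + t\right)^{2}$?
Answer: $\frac{491}{279} \approx 1.7599$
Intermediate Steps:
$z = 49$ ($z = \left(\left(\left(1 - 4\right) + 4\right) + 6\right)^{2} = \left(\left(-3 + 4\right) + 6\right)^{2} = \left(1 + 6\right)^{2} = 7^{2} = 49$)
$\frac{\left(32 + \left(-85 + 101\right)\right) + 443}{z + 230} = \frac{\left(32 + \left(-85 + 101\right)\right) + 443}{49 + 230} = \frac{\left(32 + 16\right) + 443}{279} = \left(48 + 443\right) \frac{1}{279} = 491 \cdot \frac{1}{279} = \frac{491}{279}$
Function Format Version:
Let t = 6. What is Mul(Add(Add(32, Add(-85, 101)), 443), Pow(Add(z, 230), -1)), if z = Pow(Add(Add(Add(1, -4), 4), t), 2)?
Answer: Rational(491, 279) ≈ 1.7599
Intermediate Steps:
z = 49 (z = Pow(Add(Add(Add(1, -4), 4), 6), 2) = Pow(Add(Add(-3, 4), 6), 2) = Pow(Add(1, 6), 2) = Pow(7, 2) = 49)
Mul(Add(Add(32, Add(-85, 101)), 443), Pow(Add(z, 230), -1)) = Mul(Add(Add(32, Add(-85, 101)), 443), Pow(Add(49, 230), -1)) = Mul(Add(Add(32, 16), 443), Pow(279, -1)) = Mul(Add(48, 443), Rational(1, 279)) = Mul(491, Rational(1, 279)) = Rational(491, 279)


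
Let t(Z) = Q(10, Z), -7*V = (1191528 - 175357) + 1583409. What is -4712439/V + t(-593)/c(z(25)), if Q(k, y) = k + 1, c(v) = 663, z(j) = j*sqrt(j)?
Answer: 21899024779/1723521540 ≈ 12.706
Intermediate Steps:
z(j) = j**(3/2)
V = -2599580/7 (V = -((1191528 - 175357) + 1583409)/7 = -(1016171 + 1583409)/7 = -1/7*2599580 = -2599580/7 ≈ -3.7137e+5)
Q(k, y) = 1 + k
t(Z) = 11 (t(Z) = 1 + 10 = 11)
-4712439/V + t(-593)/c(z(25)) = -4712439/(-2599580/7) + 11/663 = -4712439*(-7/2599580) + 11*(1/663) = 32987073/2599580 + 11/663 = 21899024779/1723521540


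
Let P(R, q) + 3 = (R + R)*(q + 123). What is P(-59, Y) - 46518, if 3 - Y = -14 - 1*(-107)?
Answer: -50415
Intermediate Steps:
Y = -90 (Y = 3 - (-14 - 1*(-107)) = 3 - (-14 + 107) = 3 - 1*93 = 3 - 93 = -90)
P(R, q) = -3 + 2*R*(123 + q) (P(R, q) = -3 + (R + R)*(q + 123) = -3 + (2*R)*(123 + q) = -3 + 2*R*(123 + q))
P(-59, Y) - 46518 = (-3 + 246*(-59) + 2*(-59)*(-90)) - 46518 = (-3 - 14514 + 10620) - 46518 = -3897 - 46518 = -50415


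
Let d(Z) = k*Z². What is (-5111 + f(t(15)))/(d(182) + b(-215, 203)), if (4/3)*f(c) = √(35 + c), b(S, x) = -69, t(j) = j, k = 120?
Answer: -5111/3974811 + 5*√2/5299748 ≈ -0.0012845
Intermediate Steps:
d(Z) = 120*Z²
f(c) = 3*√(35 + c)/4
(-5111 + f(t(15)))/(d(182) + b(-215, 203)) = (-5111 + 3*√(35 + 15)/4)/(120*182² - 69) = (-5111 + 3*√50/4)/(120*33124 - 69) = (-5111 + 3*(5*√2)/4)/(3974880 - 69) = (-5111 + 15*√2/4)/3974811 = (-5111 + 15*√2/4)*(1/3974811) = -5111/3974811 + 5*√2/5299748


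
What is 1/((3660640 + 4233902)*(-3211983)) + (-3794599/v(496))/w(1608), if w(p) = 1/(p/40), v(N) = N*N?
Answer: -9670125875310591225847/15595652123911261440 ≈ -620.05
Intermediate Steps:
v(N) = N²
w(p) = 40/p (w(p) = 1/(p*(1/40)) = 1/(p/40) = 40/p)
1/((3660640 + 4233902)*(-3211983)) + (-3794599/v(496))/w(1608) = 1/((3660640 + 4233902)*(-3211983)) + (-3794599/(496²))/((40/1608)) = -1/3211983/7894542 + (-3794599/246016)/((40*(1/1608))) = (1/7894542)*(-1/3211983) + (-3794599*1/246016)/(5/201) = -1/25357134696786 - 3794599/246016*201/5 = -1/25357134696786 - 762714399/1230080 = -9670125875310591225847/15595652123911261440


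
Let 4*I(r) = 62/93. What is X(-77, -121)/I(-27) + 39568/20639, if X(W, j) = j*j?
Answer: 1813093162/20639 ≈ 87848.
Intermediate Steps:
X(W, j) = j²
I(r) = ⅙ (I(r) = (62/93)/4 = (62*(1/93))/4 = (¼)*(⅔) = ⅙)
X(-77, -121)/I(-27) + 39568/20639 = (-121)²/(⅙) + 39568/20639 = 14641*6 + 39568*(1/20639) = 87846 + 39568/20639 = 1813093162/20639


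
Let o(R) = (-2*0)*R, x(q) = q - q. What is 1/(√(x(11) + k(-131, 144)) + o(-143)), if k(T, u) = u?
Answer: 1/12 ≈ 0.083333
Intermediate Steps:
x(q) = 0
o(R) = 0 (o(R) = 0*R = 0)
1/(√(x(11) + k(-131, 144)) + o(-143)) = 1/(√(0 + 144) + 0) = 1/(√144 + 0) = 1/(12 + 0) = 1/12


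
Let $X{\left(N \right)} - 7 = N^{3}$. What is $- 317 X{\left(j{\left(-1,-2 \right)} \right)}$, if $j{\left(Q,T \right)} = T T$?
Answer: $-22507$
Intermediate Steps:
$j{\left(Q,T \right)} = T^{2}$
$X{\left(N \right)} = 7 + N^{3}$
$- 317 X{\left(j{\left(-1,-2 \right)} \right)} = - 317 \left(7 + \left(\left(-2\right)^{2}\right)^{3}\right) = - 317 \left(7 + 4^{3}\right) = - 317 \left(7 + 64\right) = \left(-317\right) 71 = -22507$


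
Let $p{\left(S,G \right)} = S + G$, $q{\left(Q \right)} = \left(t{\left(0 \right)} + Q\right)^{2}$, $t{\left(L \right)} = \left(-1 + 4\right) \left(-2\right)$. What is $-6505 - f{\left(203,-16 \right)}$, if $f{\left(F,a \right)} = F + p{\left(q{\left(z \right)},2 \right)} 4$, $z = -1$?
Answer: $-6912$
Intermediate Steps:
$t{\left(L \right)} = -6$ ($t{\left(L \right)} = 3 \left(-2\right) = -6$)
$q{\left(Q \right)} = \left(-6 + Q\right)^{2}$
$p{\left(S,G \right)} = G + S$
$f{\left(F,a \right)} = 204 + F$ ($f{\left(F,a \right)} = F + \left(2 + \left(-6 - 1\right)^{2}\right) 4 = F + \left(2 + \left(-7\right)^{2}\right) 4 = F + \left(2 + 49\right) 4 = F + 51 \cdot 4 = F + 204 = 204 + F$)
$-6505 - f{\left(203,-16 \right)} = -6505 - \left(204 + 203\right) = -6505 - 407 = -6912$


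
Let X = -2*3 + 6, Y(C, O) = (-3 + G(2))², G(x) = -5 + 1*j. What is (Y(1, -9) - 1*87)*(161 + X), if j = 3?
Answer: -9982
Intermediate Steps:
G(x) = -2 (G(x) = -5 + 1*3 = -5 + 3 = -2)
Y(C, O) = 25 (Y(C, O) = (-3 - 2)² = (-5)² = 25)
X = 0 (X = -6 + 6 = 0)
(Y(1, -9) - 1*87)*(161 + X) = (25 - 1*87)*(161 + 0) = (25 - 87)*161 = -62*161 = -9982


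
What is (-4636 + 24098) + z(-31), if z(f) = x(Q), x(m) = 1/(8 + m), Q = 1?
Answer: 175159/9 ≈ 19462.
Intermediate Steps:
z(f) = ⅑ (z(f) = 1/(8 + 1) = 1/9 = ⅑)
(-4636 + 24098) + z(-31) = (-4636 + 24098) + ⅑ = 19462 + ⅑ = 175159/9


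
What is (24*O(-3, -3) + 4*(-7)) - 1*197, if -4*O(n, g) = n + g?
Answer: -189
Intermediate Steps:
O(n, g) = -g/4 - n/4 (O(n, g) = -(n + g)/4 = -(g + n)/4 = -g/4 - n/4)
(24*O(-3, -3) + 4*(-7)) - 1*197 = (24*(-1/4*(-3) - 1/4*(-3)) + 4*(-7)) - 1*197 = (24*(3/4 + 3/4) - 28) - 197 = (24*(3/2) - 28) - 197 = (36 - 28) - 197 = 8 - 197 = -189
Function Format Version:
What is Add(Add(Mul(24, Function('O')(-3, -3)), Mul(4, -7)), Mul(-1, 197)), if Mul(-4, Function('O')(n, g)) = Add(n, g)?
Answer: -189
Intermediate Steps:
Function('O')(n, g) = Add(Mul(Rational(-1, 4), g), Mul(Rational(-1, 4), n)) (Function('O')(n, g) = Mul(Rational(-1, 4), Add(n, g)) = Mul(Rational(-1, 4), Add(g, n)) = Add(Mul(Rational(-1, 4), g), Mul(Rational(-1, 4), n)))
Add(Add(Mul(24, Function('O')(-3, -3)), Mul(4, -7)), Mul(-1, 197)) = Add(Add(Mul(24, Add(Mul(Rational(-1, 4), -3), Mul(Rational(-1, 4), -3))), Mul(4, -7)), Mul(-1, 197)) = Add(Add(Mul(24, Add(Rational(3, 4), Rational(3, 4))), -28), -197) = Add(Add(Mul(24, Rational(3, 2)), -28), -197) = Add(Add(36, -28), -197) = Add(8, -197) = -189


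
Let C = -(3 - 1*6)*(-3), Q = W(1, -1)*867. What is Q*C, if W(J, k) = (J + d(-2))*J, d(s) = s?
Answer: 7803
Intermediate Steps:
W(J, k) = J*(-2 + J) (W(J, k) = (J - 2)*J = (-2 + J)*J = J*(-2 + J))
Q = -867 (Q = (1*(-2 + 1))*867 = (1*(-1))*867 = -1*867 = -867)
C = -9 (C = -(3 - 6)*(-3) = -1*(-3)*(-3) = 3*(-3) = -9)
Q*C = -867*(-9) = 7803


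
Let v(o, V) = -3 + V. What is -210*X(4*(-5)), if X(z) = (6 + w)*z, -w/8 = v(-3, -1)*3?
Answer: 428400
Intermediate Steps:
w = 96 (w = -8*(-3 - 1)*3 = -(-32)*3 = -8*(-12) = 96)
X(z) = 102*z (X(z) = (6 + 96)*z = 102*z)
-210*X(4*(-5)) = -21420*4*(-5) = -21420*(-20) = -210*(-2040) = 428400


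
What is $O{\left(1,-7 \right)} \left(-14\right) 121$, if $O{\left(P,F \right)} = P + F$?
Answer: $10164$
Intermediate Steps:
$O{\left(P,F \right)} = F + P$
$O{\left(1,-7 \right)} \left(-14\right) 121 = \left(-7 + 1\right) \left(-14\right) 121 = \left(-6\right) \left(-14\right) 121 = 84 \cdot 121 = 10164$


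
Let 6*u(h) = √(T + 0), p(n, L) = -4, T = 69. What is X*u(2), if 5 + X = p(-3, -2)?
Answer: -3*√69/2 ≈ -12.460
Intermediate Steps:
X = -9 (X = -5 - 4 = -9)
u(h) = √69/6 (u(h) = √(69 + 0)/6 = √69/6)
X*u(2) = -3*√69/2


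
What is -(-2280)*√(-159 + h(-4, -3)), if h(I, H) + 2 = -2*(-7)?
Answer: 15960*I*√3 ≈ 27644.0*I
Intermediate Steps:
h(I, H) = 12 (h(I, H) = -2 - 2*(-7) = -2 + 14 = 12)
-(-2280)*√(-159 + h(-4, -3)) = -(-2280)*√(-159 + 12) = -(-2280)*√(-147) = -(-2280)*7*I*√3 = -(-15960)*I*√3 = 15960*I*√3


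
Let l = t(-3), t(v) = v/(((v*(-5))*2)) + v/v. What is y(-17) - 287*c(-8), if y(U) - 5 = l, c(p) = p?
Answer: 23019/10 ≈ 2301.9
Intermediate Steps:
t(v) = 9/10 (t(v) = v/((-5*v*2)) + 1 = v/((-10*v)) + 1 = v*(-1/(10*v)) + 1 = -1/10 + 1 = 9/10)
l = 9/10 ≈ 0.90000
y(U) = 59/10 (y(U) = 5 + 9/10 = 59/10)
y(-17) - 287*c(-8) = 59/10 - 287*(-8) = 59/10 + 2296 = 23019/10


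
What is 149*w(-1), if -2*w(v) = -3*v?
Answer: -447/2 ≈ -223.50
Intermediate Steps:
w(v) = 3*v/2 (w(v) = -(-3)*v/2 = 3*v/2)
149*w(-1) = 149*((3/2)*(-1)) = 149*(-3/2) = -447/2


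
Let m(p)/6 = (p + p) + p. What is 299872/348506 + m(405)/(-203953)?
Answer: 29309592638/35539422109 ≈ 0.82471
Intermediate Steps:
m(p) = 18*p (m(p) = 6*((p + p) + p) = 6*(2*p + p) = 6*(3*p) = 18*p)
299872/348506 + m(405)/(-203953) = 299872/348506 + (18*405)/(-203953) = 299872*(1/348506) + 7290*(-1/203953) = 149936/174253 - 7290/203953 = 29309592638/35539422109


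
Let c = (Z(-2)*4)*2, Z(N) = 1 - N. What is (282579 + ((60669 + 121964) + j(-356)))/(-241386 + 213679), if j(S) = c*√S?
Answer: -465212/27707 - 48*I*√89/27707 ≈ -16.79 - 0.016344*I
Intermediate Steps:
c = 24 (c = ((1 - 1*(-2))*4)*2 = ((1 + 2)*4)*2 = (3*4)*2 = 12*2 = 24)
j(S) = 24*√S
(282579 + ((60669 + 121964) + j(-356)))/(-241386 + 213679) = (282579 + ((60669 + 121964) + 24*√(-356)))/(-241386 + 213679) = (282579 + (182633 + 24*(2*I*√89)))/(-27707) = (282579 + (182633 + 48*I*√89))*(-1/27707) = (465212 + 48*I*√89)*(-1/27707) = -465212/27707 - 48*I*√89/27707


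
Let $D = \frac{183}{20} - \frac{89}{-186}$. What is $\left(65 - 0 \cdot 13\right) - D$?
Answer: $\frac{102991}{1860} \approx 55.372$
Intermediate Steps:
$D = \frac{17909}{1860}$ ($D = 183 \cdot \frac{1}{20} - - \frac{89}{186} = \frac{183}{20} + \frac{89}{186} = \frac{17909}{1860} \approx 9.6285$)
$\left(65 - 0 \cdot 13\right) - D = \left(65 - 0 \cdot 13\right) - \frac{17909}{1860} = \left(65 - 0\right) - \frac{17909}{1860} = \left(65 + 0\right) - \frac{17909}{1860} = 65 - \frac{17909}{1860} = \frac{102991}{1860}$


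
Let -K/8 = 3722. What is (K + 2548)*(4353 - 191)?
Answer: -113322936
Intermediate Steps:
K = -29776 (K = -8*3722 = -29776)
(K + 2548)*(4353 - 191) = (-29776 + 2548)*(4353 - 191) = -27228*4162 = -113322936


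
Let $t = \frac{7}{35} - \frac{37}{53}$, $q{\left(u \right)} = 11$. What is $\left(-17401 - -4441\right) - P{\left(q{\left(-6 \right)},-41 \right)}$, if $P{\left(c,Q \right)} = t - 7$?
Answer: $- \frac{3432413}{265} \approx -12953.0$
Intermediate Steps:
$t = - \frac{132}{265}$ ($t = 7 \cdot \frac{1}{35} - \frac{37}{53} = \frac{1}{5} - \frac{37}{53} = - \frac{132}{265} \approx -0.49811$)
$P{\left(c,Q \right)} = - \frac{1987}{265}$ ($P{\left(c,Q \right)} = - \frac{132}{265} - 7 = - \frac{1987}{265}$)
$\left(-17401 - -4441\right) - P{\left(q{\left(-6 \right)},-41 \right)} = \left(-17401 - -4441\right) - - \frac{1987}{265} = \left(-17401 + 4441\right) + \frac{1987}{265} = -12960 + \frac{1987}{265} = - \frac{3432413}{265}$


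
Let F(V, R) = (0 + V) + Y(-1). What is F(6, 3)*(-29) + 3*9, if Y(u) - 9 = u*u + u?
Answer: -408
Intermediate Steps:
Y(u) = 9 + u + u² (Y(u) = 9 + (u*u + u) = 9 + (u² + u) = 9 + (u + u²) = 9 + u + u²)
F(V, R) = 9 + V (F(V, R) = (0 + V) + (9 - 1 + (-1)²) = V + (9 - 1 + 1) = V + 9 = 9 + V)
F(6, 3)*(-29) + 3*9 = (9 + 6)*(-29) + 3*9 = 15*(-29) + 27 = -435 + 27 = -408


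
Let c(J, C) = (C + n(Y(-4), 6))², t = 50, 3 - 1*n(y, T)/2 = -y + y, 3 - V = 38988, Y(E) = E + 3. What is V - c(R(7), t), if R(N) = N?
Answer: -42121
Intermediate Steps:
Y(E) = 3 + E
V = -38985 (V = 3 - 1*38988 = 3 - 38988 = -38985)
n(y, T) = 6 (n(y, T) = 6 - 2*(-y + y) = 6 - 2*0 = 6 + 0 = 6)
c(J, C) = (6 + C)² (c(J, C) = (C + 6)² = (6 + C)²)
V - c(R(7), t) = -38985 - (6 + 50)² = -38985 - 1*56² = -38985 - 1*3136 = -38985 - 3136 = -42121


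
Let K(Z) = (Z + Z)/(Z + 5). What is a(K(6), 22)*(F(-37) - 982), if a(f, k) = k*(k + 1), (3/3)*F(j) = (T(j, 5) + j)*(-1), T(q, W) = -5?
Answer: -475640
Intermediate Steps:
K(Z) = 2*Z/(5 + Z) (K(Z) = (2*Z)/(5 + Z) = 2*Z/(5 + Z))
F(j) = 5 - j (F(j) = (-5 + j)*(-1) = 5 - j)
a(f, k) = k*(1 + k)
a(K(6), 22)*(F(-37) - 982) = (22*(1 + 22))*((5 - 1*(-37)) - 982) = (22*23)*((5 + 37) - 982) = 506*(42 - 982) = 506*(-940) = -475640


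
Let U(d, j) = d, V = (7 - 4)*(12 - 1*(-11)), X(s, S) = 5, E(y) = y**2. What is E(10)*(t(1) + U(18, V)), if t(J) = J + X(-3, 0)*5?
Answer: 4400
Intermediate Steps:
V = 69 (V = 3*(12 + 11) = 3*23 = 69)
t(J) = 25 + J (t(J) = J + 5*5 = J + 25 = 25 + J)
E(10)*(t(1) + U(18, V)) = 10**2*((25 + 1) + 18) = 100*(26 + 18) = 100*44 = 4400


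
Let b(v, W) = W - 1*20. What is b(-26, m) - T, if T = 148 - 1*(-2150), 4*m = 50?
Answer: -4611/2 ≈ -2305.5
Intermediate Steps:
m = 25/2 (m = (1/4)*50 = 25/2 ≈ 12.500)
b(v, W) = -20 + W (b(v, W) = W - 20 = -20 + W)
T = 2298 (T = 148 + 2150 = 2298)
b(-26, m) - T = (-20 + 25/2) - 1*2298 = -15/2 - 2298 = -4611/2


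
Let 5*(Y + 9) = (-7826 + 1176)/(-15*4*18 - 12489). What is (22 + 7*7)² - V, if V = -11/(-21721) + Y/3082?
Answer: 4579069077223211/908364791418 ≈ 5041.0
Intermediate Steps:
Y = -120791/13569 (Y = -9 + ((-7826 + 1176)/(-15*4*18 - 12489))/5 = -9 + (-6650/(-60*18 - 12489))/5 = -9 + (-6650/(-1080 - 12489))/5 = -9 + (-6650/(-13569))/5 = -9 + (-6650*(-1/13569))/5 = -9 + (⅕)*(6650/13569) = -9 + 1330/13569 = -120791/13569 ≈ -8.9020)
V = -2163685073/908364791418 (V = -11/(-21721) - 120791/13569/3082 = -11*(-1/21721) - 120791/13569*1/3082 = 11/21721 - 120791/41819658 = -2163685073/908364791418 ≈ -0.0023820)
(22 + 7*7)² - V = (22 + 7*7)² - 1*(-2163685073/908364791418) = (22 + 49)² + 2163685073/908364791418 = 71² + 2163685073/908364791418 = 5041 + 2163685073/908364791418 = 4579069077223211/908364791418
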